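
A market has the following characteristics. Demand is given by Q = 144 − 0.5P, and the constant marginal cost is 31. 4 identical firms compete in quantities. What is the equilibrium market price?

Inverting demand: P = 288 − 2Q.
With 4 symmetric Cournot firms, each firm's FOC gives 288 − 10q = 31, so q = 25.7, Q = 4·25.7 = 102.8, and P = 82.4.

P = 82.4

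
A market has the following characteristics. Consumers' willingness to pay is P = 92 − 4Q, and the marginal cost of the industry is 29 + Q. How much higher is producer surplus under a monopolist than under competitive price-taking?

PS rises by 141.12

Under competition P = MC: 92 − 4Q = 29 + Q ⇒ Q = 12.6, P = 41.6.
PS = P·Q − VC(Q) = 41.6·12.6 − (29·12.6 + ½·1·12.6²) = 79.38.
The monopolist equates marginal revenue to marginal cost: 92 − 8Q = 29 + Q, so Q = 7. From demand, P = 64.
PS = P·Q − VC(Q) = 64·7 − (29·7 + ½·1·7²) = 220.5.
Change in producer surplus: 220.5 − 79.38 = 141.12.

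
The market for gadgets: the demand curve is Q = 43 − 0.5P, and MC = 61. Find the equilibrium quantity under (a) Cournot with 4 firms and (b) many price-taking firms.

Cournot: Q = 10; Competition: Q = 12.5

Inverting demand: P = 86 − 2Q.
With 4 symmetric Cournot firms, each firm's FOC gives 86 − 10q = 61, so q = 2.5, Q = 4·2.5 = 10, and P = 66.
Perfect competition: P = MC = 61, so 86 − 2Q = 61 and Q = 12.5.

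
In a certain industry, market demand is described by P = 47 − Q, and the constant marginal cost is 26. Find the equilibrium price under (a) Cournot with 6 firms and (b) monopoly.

Cournot: P = 29; Monopoly: P = 36.5

Cournot with 6 identical firms: the symmetric best-response condition is 47 − 7q = 26. Each firm produces q = 3, total output Q = 18, price P = 29.
Monopoly sets MR = MC: 47 − 2Q = 26 ⇒ Q = 10.5, P = 47 − 10.5 = 36.5.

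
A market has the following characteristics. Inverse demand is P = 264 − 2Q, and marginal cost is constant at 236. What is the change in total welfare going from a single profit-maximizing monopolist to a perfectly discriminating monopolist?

The monopolist equates marginal revenue to marginal cost: 264 − 4Q = 236, so Q = 7. From demand, P = 250.
CS = ½·(264 − 250)·7 = 49; PS = (250 − 236)·7 = 98; TS = 147.
A perfectly discriminating monopolist sells every unit with P(Q) ≥ MC(Q), so output equals the competitive quantity Q = 14. Each buyer pays their reservation price, so CS = 0 and the firm captures all surplus.
TS = 196 (equal to competitive TS).
Change in total welfare: 196 − 147 = 49.

TS rises by 49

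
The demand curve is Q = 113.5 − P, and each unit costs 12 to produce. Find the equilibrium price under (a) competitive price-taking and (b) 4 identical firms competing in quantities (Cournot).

Competition: P = 12; Cournot: P = 32.3

Inverting demand: P = 113.5 − Q.
Competitive firms price at marginal cost: P = 12, giving Q = 101.5.
Cournot with 4 identical firms: the symmetric best-response condition is 113.5 − 5q = 12. Each firm produces q = 20.3, total output Q = 81.2, price P = 32.3.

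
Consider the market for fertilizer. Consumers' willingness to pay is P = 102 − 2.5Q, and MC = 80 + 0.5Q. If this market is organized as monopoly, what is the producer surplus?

PS = 44

Monopoly sets MR = MC: 102 − 5Q = 80 + 0.5Q ⇒ Q = 4, P = 102 − 2.5·4 = 92.
PS = P·Q − VC(Q) = 92·4 − (80·4 + ½·0.5·4²) = 44.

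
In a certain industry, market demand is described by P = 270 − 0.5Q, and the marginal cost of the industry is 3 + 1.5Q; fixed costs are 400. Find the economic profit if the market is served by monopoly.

Profit = 13857.8

Monopoly sets MR = MC: 270 − Q = 3 + 1.5Q ⇒ Q = 106.8, P = 270 − 0.5·106.8 = 216.6.
Profit = 216.6·106.8 − (3·106.8 + ½·1.5·106.8²) − 400 = 13857.8.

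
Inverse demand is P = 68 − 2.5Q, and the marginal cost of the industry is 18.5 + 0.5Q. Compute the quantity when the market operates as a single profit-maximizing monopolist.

Q = 9

A monopolist chooses Q where MR = MC. MR = 68 − 5Q; setting this equal to 18.5 + 0.5Q gives Q = 9 and P = 45.5.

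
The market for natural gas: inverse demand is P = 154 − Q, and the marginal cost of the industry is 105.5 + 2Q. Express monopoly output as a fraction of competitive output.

Monopoly sets MR = MC: 154 − 2Q = 105.5 + 2Q ⇒ Q = 12.125, P = 154 − 12.125 = 141.875.
Competitive equilibrium sets price equal to marginal cost: 154 − Q = 105.5 + 2Q, so Q = 97/6 and P = 827/6.
Ratio Q_m/Q_c = 12.125/(97/6) = 0.75.

Q_m/Q_c = 0.75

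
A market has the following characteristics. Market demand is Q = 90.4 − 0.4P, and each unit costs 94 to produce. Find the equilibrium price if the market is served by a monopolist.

Inverting demand: P = 226 − 2.5Q.
Monopoly sets MR = MC: 226 − 5Q = 94 ⇒ Q = 26.4, P = 226 − 2.5·26.4 = 160.

P = 160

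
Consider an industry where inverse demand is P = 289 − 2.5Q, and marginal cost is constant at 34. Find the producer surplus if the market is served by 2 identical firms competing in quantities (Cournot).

PS = 5780

Cournot with 2 identical firms: the symmetric best-response condition is 289 − 7.5q = 34. Each firm produces q = 34, total output Q = 68, price P = 119.
PS = (119 − 34)·68 = 5780.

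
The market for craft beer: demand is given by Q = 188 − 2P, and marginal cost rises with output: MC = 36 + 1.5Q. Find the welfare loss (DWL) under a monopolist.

Inverting demand: P = 94 − 0.5Q.
Under competition P = MC: 94 − 0.5Q = 36 + 1.5Q ⇒ Q = 29, P = 79.5.
Monopoly sets MR = MC: 94 − Q = 36 + 1.5Q ⇒ Q = 23.2, P = 94 − 0.5·23.2 = 82.4.
CS = ½·(94 − 79.5)·29 = 210.25; PS = (79.5·29 − 36·29 − ½·1.5·29²) = 630.75; TS = 841.
CS = ½·(94 − 82.4)·23.2 = 134.56; PS = (82.4·23.2 − 36·23.2 − ½·1.5·23.2²) = 672.8; TS = 807.36.
DWL = 841 − 807.36 = 33.64.

DWL = 33.64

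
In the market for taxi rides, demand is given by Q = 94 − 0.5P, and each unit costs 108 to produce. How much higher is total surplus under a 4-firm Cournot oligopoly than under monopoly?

Total surplus rises by 336

Inverting demand: P = 188 − 2Q.
Monopoly sets MR = MC: 188 − 4Q = 108 ⇒ Q = 20, P = 188 − 2·20 = 148.
CS = ½·(188 − 148)·20 = 400; PS = (148 − 108)·20 = 800; TS = 1200.
In a 4-firm Cournot equilibrium, symmetry and the first-order condition give q = (188 − 108)/(10) = 8. So Q = 32 and P = 124.
CS = ½·(188 − 124)·32 = 1024; PS = (124 − 108)·32 = 512; TS = 1536.
Change in total surplus: 1536 − 1200 = 336.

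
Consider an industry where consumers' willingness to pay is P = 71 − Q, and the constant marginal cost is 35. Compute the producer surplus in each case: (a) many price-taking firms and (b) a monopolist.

Competition: PS = 0; Monopoly: PS = 324

Under competition P = MC = 35, so Q = (71 − 35)/1 = 36.
PS = (35 − 35)·36 = 0.
A monopolist chooses Q where MR = MC. MR = 71 − 2Q; setting this equal to 35 gives Q = 18 and P = 53.
PS = (53 − 35)·18 = 324.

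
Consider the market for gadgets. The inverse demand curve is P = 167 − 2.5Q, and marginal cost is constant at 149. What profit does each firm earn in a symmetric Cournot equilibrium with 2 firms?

With 2 symmetric Cournot firms, each firm's FOC gives 167 − 7.5q = 149, so q = 2.4, Q = 2·2.4 = 4.8, and P = 155.
Each firm's profit = (155 − 149)·2.4 = 14.4.

π_i = 14.4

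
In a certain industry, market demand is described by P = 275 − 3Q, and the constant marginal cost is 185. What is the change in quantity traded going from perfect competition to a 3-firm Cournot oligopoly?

Q falls by 7.5

Perfect competition: P = MC = 185, so 275 − 3Q = 185 and Q = 30.
Cournot with 3 identical firms: the symmetric best-response condition is 275 − 12q = 185. Each firm produces q = 7.5, total output Q = 22.5, price P = 207.5.
Change in quantity traded: 22.5 − 30 = −7.5.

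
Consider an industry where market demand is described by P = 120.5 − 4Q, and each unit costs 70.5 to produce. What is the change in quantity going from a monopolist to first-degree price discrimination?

The monopolist equates marginal revenue to marginal cost: 120.5 − 8Q = 70.5, so Q = 6.25. From demand, P = 95.5.
Under first-degree price discrimination the firm charges each unit its demand price and produces up to where P = MC, i.e. Q = 12.5. Consumer surplus is zero; producer surplus equals total surplus.
Change in quantity: 12.5 − 6.25 = 6.25.

Quantity rises by 6.25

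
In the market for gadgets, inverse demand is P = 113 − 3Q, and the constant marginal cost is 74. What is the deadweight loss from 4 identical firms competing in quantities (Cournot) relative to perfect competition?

DWL = 10.14

Under competition P = MC = 74, so Q = (113 − 74)/3 = 13.
In a 4-firm Cournot equilibrium, symmetry and the first-order condition give q = (113 − 74)/(15) = 2.6. So Q = 10.4 and P = 81.8.
DWL is the triangle between Q = 10.4 and Q = 13: ½·(13 − 10.4)·(81.8 − 74) = 10.14.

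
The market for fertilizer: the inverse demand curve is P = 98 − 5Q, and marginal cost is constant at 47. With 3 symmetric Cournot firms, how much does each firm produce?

q_i = 2.55

With 3 symmetric Cournot firms, each firm's FOC gives 98 − 20q = 47, so q = 2.55, Q = 3·2.55 = 7.65, and P = 59.75.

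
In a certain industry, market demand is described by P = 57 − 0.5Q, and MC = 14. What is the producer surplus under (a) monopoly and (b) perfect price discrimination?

A monopolist chooses Q where MR = MC. MR = 57 − Q; setting this equal to 14 gives Q = 43 and P = 35.5.
PS = (35.5 − 14)·43 = 924.5.
A perfectly discriminating monopolist sells every unit with P(Q) ≥ MC(Q), so output equals the competitive quantity Q = 86. Each buyer pays their reservation price, so CS = 0 and the firm captures all surplus.
PS = ½·(57 − 14)·86 = 1849.

Monopoly: PS = 924.5; Perfect PD: PS = 1849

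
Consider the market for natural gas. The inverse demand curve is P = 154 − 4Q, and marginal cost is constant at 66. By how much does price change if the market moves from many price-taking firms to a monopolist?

Price rises by 44

Competitive firms price at marginal cost: P = 66, giving Q = 22.
A monopolist chooses Q where MR = MC. MR = 154 − 8Q; setting this equal to 66 gives Q = 11 and P = 110.
Change in price: 110 − 66 = 44.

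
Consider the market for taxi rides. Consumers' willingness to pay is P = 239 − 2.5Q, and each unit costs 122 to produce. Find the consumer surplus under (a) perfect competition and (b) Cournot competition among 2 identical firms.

Competition: CS = 2737.8; Cournot: CS = 1216.8

Competitive firms price at marginal cost: P = 122, giving Q = 46.8.
CS = ½·(239 − 122)·46.8 = 2737.8.
With 2 symmetric Cournot firms, each firm's FOC gives 239 − 7.5q = 122, so q = 15.6, Q = 2·15.6 = 31.2, and P = 161.
CS = ½·(239 − 161)·31.2 = 1216.8.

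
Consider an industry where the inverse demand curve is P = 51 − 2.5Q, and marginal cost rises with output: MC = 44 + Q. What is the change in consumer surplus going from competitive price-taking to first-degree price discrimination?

Consumer surplus falls by 5

Under competition P = MC: 51 − 2.5Q = 44 + Q ⇒ Q = 2, P = 46.
CS = ½·(51 − 46)·2 = 5.
With perfect price discrimination, output is the efficient level Q = 2 (where demand meets MC), but every buyer pays their willingness to pay: CS = 0 and PS = total surplus.
CS = 0.
Change in consumer surplus: 0 − 5 = −5.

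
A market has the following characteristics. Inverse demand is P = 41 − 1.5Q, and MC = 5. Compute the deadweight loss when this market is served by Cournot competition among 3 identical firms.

Under competition P = MC = 5, so Q = (41 − 5)/1.5 = 24.
With 3 symmetric Cournot firms, each firm's FOC gives 41 − 6q = 5, so q = 6, Q = 3·6 = 18, and P = 14.
DWL is the triangle between Q = 18 and Q = 24: ½·(24 − 18)·(14 − 5) = 27.

DWL = 27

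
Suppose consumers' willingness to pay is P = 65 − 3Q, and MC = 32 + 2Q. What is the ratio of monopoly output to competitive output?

Monopoly sets MR = MC: 65 − 6Q = 32 + 2Q ⇒ Q = 4.125, P = 65 − 3·4.125 = 52.625.
Under competition P = MC: 65 − 3Q = 32 + 2Q ⇒ Q = 6.6, P = 45.2.
Ratio Q_m/Q_c = 4.125/6.6 = 0.625.

Q_m/Q_c = 0.625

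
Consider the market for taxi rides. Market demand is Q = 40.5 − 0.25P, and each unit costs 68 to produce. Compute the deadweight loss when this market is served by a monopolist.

DWL = 276.125

Inverting demand: P = 162 − 4Q.
Perfect competition: P = MC = 68, so 162 − 4Q = 68 and Q = 23.5.
A monopolist chooses Q where MR = MC. MR = 162 − 8Q; setting this equal to 68 gives Q = 11.75 and P = 115.
DWL is the triangle between Q = 11.75 and Q = 23.5: ½·(23.5 − 11.75)·(115 − 68) = 276.125.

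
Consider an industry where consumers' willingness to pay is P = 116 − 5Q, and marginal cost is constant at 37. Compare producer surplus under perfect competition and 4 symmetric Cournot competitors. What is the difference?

Under competition P = MC = 37, so Q = (116 − 37)/5 = 15.8.
PS = (37 − 37)·15.8 = 0.
Cournot with 4 identical firms: the symmetric best-response condition is 116 − 25q = 37. Each firm produces q = 3.16, total output Q = 12.64, price P = 52.8.
PS = (52.8 − 37)·12.64 = 199.712.
Change in producer surplus: 199.712 − 0 = 199.712.

Producer surplus rises by 199.712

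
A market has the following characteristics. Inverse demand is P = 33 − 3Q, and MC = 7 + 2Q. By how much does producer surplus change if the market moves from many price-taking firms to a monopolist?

PS rises by 15.21

Competitive equilibrium sets price equal to marginal cost: 33 − 3Q = 7 + 2Q, so Q = 5.2 and P = 17.4.
PS = P·Q − VC(Q) = 17.4·5.2 − (7·5.2 + ½·2·5.2²) = 27.04.
A monopolist chooses Q where MR = MC. MR = 33 − 6Q; setting this equal to 7 + 2Q gives Q = 3.25 and P = 23.25.
PS = P·Q − VC(Q) = 23.25·3.25 − (7·3.25 + ½·2·3.25²) = 42.25.
Change in producer surplus: 42.25 − 27.04 = 15.21.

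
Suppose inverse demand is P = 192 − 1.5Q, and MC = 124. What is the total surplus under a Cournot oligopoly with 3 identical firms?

TS = 1445

In a 3-firm Cournot equilibrium, symmetry and the first-order condition give q = (192 − 124)/(6) = 34/3. So Q = 34 and P = 141.
CS = ½·(192 − 141)·34 = 867; PS = (141 − 124)·34 = 578; TS = 1445.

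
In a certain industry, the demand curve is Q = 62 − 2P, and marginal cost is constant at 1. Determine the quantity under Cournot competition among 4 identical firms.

Q = 48

Inverting demand: P = 31 − 0.5Q.
Cournot with 4 identical firms: the symmetric best-response condition is 31 − 2.5q = 1. Each firm produces q = 12, total output Q = 48, price P = 7.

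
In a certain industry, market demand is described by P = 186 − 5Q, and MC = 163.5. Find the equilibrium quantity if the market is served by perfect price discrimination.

Q = 4.5

With perfect price discrimination, output is the efficient level Q = 4.5 (where demand meets MC), but every buyer pays their willingness to pay: CS = 0 and PS = total surplus.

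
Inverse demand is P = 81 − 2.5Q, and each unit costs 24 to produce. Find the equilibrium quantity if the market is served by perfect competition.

Perfect competition: P = MC = 24, so 81 − 2.5Q = 24 and Q = 22.8.

Q = 22.8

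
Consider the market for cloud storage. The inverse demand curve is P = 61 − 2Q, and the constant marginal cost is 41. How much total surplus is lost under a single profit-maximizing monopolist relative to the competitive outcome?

Under competition P = MC = 41, so Q = (61 − 41)/2 = 10.
The monopolist equates marginal revenue to marginal cost: 61 − 4Q = 41, so Q = 5. From demand, P = 51.
DWL is the triangle between Q = 5 and Q = 10: ½·(10 − 5)·(51 − 41) = 25.

DWL = 25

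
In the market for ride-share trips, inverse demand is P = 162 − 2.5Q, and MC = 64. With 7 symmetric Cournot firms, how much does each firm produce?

q_i = 4.9

Cournot with 7 identical firms: the symmetric best-response condition is 162 − 20q = 64. Each firm produces q = 4.9, total output Q = 34.3, price P = 76.25.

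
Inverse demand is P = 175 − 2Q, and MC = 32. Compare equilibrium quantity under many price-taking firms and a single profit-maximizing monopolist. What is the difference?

Under competition P = MC = 32, so Q = (175 − 32)/2 = 71.5.
A monopolist chooses Q where MR = MC. MR = 175 − 4Q; setting this equal to 32 gives Q = 35.75 and P = 103.5.
Change in equilibrium quantity: 35.75 − 71.5 = −35.75.

Equilibrium quantity falls by 35.75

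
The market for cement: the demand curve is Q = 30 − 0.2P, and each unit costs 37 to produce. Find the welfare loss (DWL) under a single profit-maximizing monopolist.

Inverting demand: P = 150 − 5Q.
Perfect competition: P = MC = 37, so 150 − 5Q = 37 and Q = 22.6.
A monopolist chooses Q where MR = MC. MR = 150 − 10Q; setting this equal to 37 gives Q = 11.3 and P = 93.5.
DWL is the triangle between Q = 11.3 and Q = 22.6: ½·(22.6 − 11.3)·(93.5 − 37) = 319.225.

DWL = 319.225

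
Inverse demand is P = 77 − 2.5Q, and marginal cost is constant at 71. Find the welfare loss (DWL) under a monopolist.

Perfect competition: P = MC = 71, so 77 − 2.5Q = 71 and Q = 2.4.
Monopoly sets MR = MC: 77 − 5Q = 71 ⇒ Q = 1.2, P = 77 − 2.5·1.2 = 74.
DWL is the triangle between Q = 1.2 and Q = 2.4: ½·(2.4 − 1.2)·(74 − 71) = 1.8.

DWL = 1.8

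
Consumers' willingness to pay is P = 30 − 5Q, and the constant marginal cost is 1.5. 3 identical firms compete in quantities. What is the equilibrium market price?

With 3 symmetric Cournot firms, each firm's FOC gives 30 − 20q = 1.5, so q = 1.425, Q = 3·1.425 = 4.275, and P = 8.625.

P = 8.625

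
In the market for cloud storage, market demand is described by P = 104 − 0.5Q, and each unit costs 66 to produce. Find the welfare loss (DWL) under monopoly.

DWL = 361

Perfect competition: P = MC = 66, so 104 − 0.5Q = 66 and Q = 76.
A monopolist chooses Q where MR = MC. MR = 104 − Q; setting this equal to 66 gives Q = 38 and P = 85.
DWL is the triangle between Q = 38 and Q = 76: ½·(76 − 38)·(85 − 66) = 361.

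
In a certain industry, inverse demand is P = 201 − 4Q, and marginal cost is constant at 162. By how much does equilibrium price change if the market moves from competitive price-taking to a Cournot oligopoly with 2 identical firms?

Equilibrium price rises by 13

Perfect competition: P = MC = 162, so 201 − 4Q = 162 and Q = 9.75.
In a 2-firm Cournot equilibrium, symmetry and the first-order condition give q = (201 − 162)/(12) = 3.25. So Q = 6.5 and P = 175.
Change in equilibrium price: 175 − 162 = 13.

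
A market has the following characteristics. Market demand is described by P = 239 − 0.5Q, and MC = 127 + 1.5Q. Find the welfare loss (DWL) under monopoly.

DWL = 125.44

Under competition P = MC: 239 − 0.5Q = 127 + 1.5Q ⇒ Q = 56, P = 211.
Monopoly sets MR = MC: 239 − Q = 127 + 1.5Q ⇒ Q = 44.8, P = 239 − 0.5·44.8 = 216.6.
CS = ½·(239 − 211)·56 = 784; PS = (211·56 − 127·56 − ½·1.5·56²) = 2352; TS = 3136.
CS = ½·(239 − 216.6)·44.8 = 501.76; PS = (216.6·44.8 − 127·44.8 − ½·1.5·44.8²) = 2508.8; TS = 3010.56.
DWL = 3136 − 3010.56 = 125.44.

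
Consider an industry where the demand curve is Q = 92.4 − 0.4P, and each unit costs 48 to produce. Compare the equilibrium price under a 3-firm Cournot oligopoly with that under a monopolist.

Cournot: P = 93.75; Monopoly: P = 139.5

Inverting demand: P = 231 − 2.5Q.
With 3 symmetric Cournot firms, each firm's FOC gives 231 − 10q = 48, so q = 18.3, Q = 3·18.3 = 54.9, and P = 93.75.
The monopolist equates marginal revenue to marginal cost: 231 − 5Q = 48, so Q = 36.6. From demand, P = 139.5.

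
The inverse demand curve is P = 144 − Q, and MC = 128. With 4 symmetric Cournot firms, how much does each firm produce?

In a 4-firm Cournot equilibrium, symmetry and the first-order condition give q = (144 − 128)/(5) = 3.2. So Q = 12.8 and P = 131.2.

q_i = 3.2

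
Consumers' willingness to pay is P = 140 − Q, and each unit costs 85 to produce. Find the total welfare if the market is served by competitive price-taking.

Competitive firms price at marginal cost: P = 85, giving Q = 55.
CS = ½·(140 − 85)·55 = 1512.5; PS = (85 − 85)·55 = 0; TS = 1512.5.

TS = 1512.5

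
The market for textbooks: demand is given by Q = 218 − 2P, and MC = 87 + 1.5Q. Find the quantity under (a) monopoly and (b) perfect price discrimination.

Monopoly: Q = 8.8; Perfect PD: Q = 11

Inverting demand: P = 109 − 0.5Q.
The monopolist equates marginal revenue to marginal cost: 109 − Q = 87 + 1.5Q, so Q = 8.8. From demand, P = 104.6.
A perfectly discriminating monopolist sells every unit with P(Q) ≥ MC(Q), so output equals the competitive quantity Q = 11. Each buyer pays their reservation price, so CS = 0 and the firm captures all surplus.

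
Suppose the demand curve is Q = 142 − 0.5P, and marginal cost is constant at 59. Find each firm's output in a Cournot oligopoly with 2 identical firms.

q_i = 37.5

Inverting demand: P = 284 − 2Q.
Cournot with 2 identical firms: the symmetric best-response condition is 284 − 6q = 59. Each firm produces q = 37.5, total output Q = 75, price P = 134.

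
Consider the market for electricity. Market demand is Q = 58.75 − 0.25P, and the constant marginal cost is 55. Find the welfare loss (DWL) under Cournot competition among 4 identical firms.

DWL = 162

Inverting demand: P = 235 − 4Q.
Competitive firms price at marginal cost: P = 55, giving Q = 45.
In a 4-firm Cournot equilibrium, symmetry and the first-order condition give q = (235 − 55)/(20) = 9. So Q = 36 and P = 91.
DWL is the triangle between Q = 36 and Q = 45: ½·(45 − 36)·(91 − 55) = 162.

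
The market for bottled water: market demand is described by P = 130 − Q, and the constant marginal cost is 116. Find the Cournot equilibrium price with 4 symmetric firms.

P = 118.8

With 4 symmetric Cournot firms, each firm's FOC gives 130 − 5q = 116, so q = 2.8, Q = 4·2.8 = 11.2, and P = 118.8.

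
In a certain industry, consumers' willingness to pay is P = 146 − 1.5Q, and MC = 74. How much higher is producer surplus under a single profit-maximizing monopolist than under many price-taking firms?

PS rises by 864

Under competition P = MC = 74, so Q = (146 − 74)/1.5 = 48.
PS = (74 − 74)·48 = 0.
Monopoly sets MR = MC: 146 − 3Q = 74 ⇒ Q = 24, P = 146 − 1.5·24 = 110.
PS = (110 − 74)·24 = 864.
Change in producer surplus: 864 − 0 = 864.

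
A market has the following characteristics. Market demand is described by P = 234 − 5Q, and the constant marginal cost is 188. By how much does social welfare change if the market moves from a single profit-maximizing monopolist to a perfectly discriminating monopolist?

Social welfare rises by 52.9

Monopoly sets MR = MC: 234 − 10Q = 188 ⇒ Q = 4.6, P = 234 − 5·4.6 = 211.
CS = ½·(234 − 211)·4.6 = 52.9; PS = (211 − 188)·4.6 = 105.8; TS = 158.7.
With perfect price discrimination, output is the efficient level Q = 9.2 (where demand meets MC), but every buyer pays their willingness to pay: CS = 0 and PS = total surplus.
TS = 211.6 (equal to competitive TS).
Change in social welfare: 211.6 − 158.7 = 52.9.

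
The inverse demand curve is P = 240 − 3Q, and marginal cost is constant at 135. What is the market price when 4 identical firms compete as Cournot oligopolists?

Cournot with 4 identical firms: the symmetric best-response condition is 240 − 15q = 135. Each firm produces q = 7, total output Q = 28, price P = 156.

P = 156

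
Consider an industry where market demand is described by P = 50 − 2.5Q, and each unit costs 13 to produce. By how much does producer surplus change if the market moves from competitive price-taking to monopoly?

Competitive firms price at marginal cost: P = 13, giving Q = 14.8.
PS = (13 − 13)·14.8 = 0.
The monopolist equates marginal revenue to marginal cost: 50 − 5Q = 13, so Q = 7.4. From demand, P = 31.5.
PS = (31.5 − 13)·7.4 = 136.9.
Change in producer surplus: 136.9 − 0 = 136.9.

Producer surplus rises by 136.9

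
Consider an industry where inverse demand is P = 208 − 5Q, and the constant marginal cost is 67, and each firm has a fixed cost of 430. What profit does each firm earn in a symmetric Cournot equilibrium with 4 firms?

π_i = −270.952

In a 4-firm Cournot equilibrium, symmetry and the first-order condition give q = (208 − 67)/(25) = 5.64. So Q = 22.56 and P = 95.2.
Each firm's profit = (95.2 − 67)·5.64 − 430 = −270.952.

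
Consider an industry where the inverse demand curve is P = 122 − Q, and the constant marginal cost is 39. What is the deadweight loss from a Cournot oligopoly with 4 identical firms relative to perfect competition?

Competitive firms price at marginal cost: P = 39, giving Q = 83.
With 4 symmetric Cournot firms, each firm's FOC gives 122 − 5q = 39, so q = 16.6, Q = 4·16.6 = 66.4, and P = 55.6.
DWL is the triangle between Q = 66.4 and Q = 83: ½·(83 − 66.4)·(55.6 − 39) = 137.78.

DWL = 137.78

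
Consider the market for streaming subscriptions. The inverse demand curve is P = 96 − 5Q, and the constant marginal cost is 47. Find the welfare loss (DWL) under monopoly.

Under competition P = MC = 47, so Q = (96 − 47)/5 = 9.8.
The monopolist equates marginal revenue to marginal cost: 96 − 10Q = 47, so Q = 4.9. From demand, P = 71.5.
DWL is the triangle between Q = 4.9 and Q = 9.8: ½·(9.8 − 4.9)·(71.5 − 47) = 60.025.

DWL = 60.025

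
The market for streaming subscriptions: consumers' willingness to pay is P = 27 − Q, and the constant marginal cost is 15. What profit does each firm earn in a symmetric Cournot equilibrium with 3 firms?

With 3 symmetric Cournot firms, each firm's FOC gives 27 − 4q = 15, so q = 3, Q = 3·3 = 9, and P = 18.
Each firm's profit = (18 − 15)·3 = 9.

π_i = 9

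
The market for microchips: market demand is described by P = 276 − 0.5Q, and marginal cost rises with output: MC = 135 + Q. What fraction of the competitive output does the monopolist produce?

Q_m/Q_c = 0.75

A monopolist chooses Q where MR = MC. MR = 276 − Q; setting this equal to 135 + Q gives Q = 70.5 and P = 240.75.
Competitive equilibrium sets price equal to marginal cost: 276 − 0.5Q = 135 + Q, so Q = 94 and P = 229.
Ratio Q_m/Q_c = 70.5/94 = 0.75.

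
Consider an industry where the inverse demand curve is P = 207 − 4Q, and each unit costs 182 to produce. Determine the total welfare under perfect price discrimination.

With perfect price discrimination, output is the efficient level Q = 6.25 (where demand meets MC), but every buyer pays their willingness to pay: CS = 0 and PS = total surplus.
TS = 78.125 (equal to competitive TS).

TS = 78.125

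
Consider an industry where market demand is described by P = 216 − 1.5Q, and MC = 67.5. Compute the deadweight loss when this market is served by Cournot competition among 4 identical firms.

DWL = 294.03

Competitive firms price at marginal cost: P = 67.5, giving Q = 99.
With 4 symmetric Cournot firms, each firm's FOC gives 216 − 7.5q = 67.5, so q = 19.8, Q = 4·19.8 = 79.2, and P = 97.2.
DWL is the triangle between Q = 79.2 and Q = 99: ½·(99 − 79.2)·(97.2 − 67.5) = 294.03.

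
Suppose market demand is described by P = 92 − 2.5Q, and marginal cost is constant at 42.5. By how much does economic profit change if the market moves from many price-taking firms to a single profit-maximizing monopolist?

Perfect competition: P = MC = 42.5, so 92 − 2.5Q = 42.5 and Q = 19.8.
Profit = (42.5 − 42.5)·19.8 = 0.
Monopoly sets MR = MC: 92 − 5Q = 42.5 ⇒ Q = 9.9, P = 92 − 2.5·9.9 = 67.25.
Profit = (67.25 − 42.5)·9.9 = 245.025.
Change in economic profit: 245.025 − 0 = 245.025.

Economic profit rises by 245.025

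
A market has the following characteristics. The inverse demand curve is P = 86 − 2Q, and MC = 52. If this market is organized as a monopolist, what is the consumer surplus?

The monopolist equates marginal revenue to marginal cost: 86 − 4Q = 52, so Q = 8.5. From demand, P = 69.
CS = ½·(86 − 69)·8.5 = 72.25.

CS = 72.25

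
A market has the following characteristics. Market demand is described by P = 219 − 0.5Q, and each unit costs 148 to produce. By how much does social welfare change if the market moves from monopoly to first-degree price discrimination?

Social welfare rises by 1260.25

Monopoly sets MR = MC: 219 − Q = 148 ⇒ Q = 71, P = 219 − 0.5·71 = 183.5.
CS = ½·(219 − 183.5)·71 = 1260.25; PS = (183.5 − 148)·71 = 2520.5; TS = 3780.75.
With perfect price discrimination, output is the efficient level Q = 142 (where demand meets MC), but every buyer pays their willingness to pay: CS = 0 and PS = total surplus.
TS = 5041 (equal to competitive TS).
Change in social welfare: 5041 − 3780.75 = 1260.25.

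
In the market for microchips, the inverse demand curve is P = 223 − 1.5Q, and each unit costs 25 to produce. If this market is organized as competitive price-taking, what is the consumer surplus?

CS = 13068

Under competition P = MC = 25, so Q = (223 − 25)/1.5 = 132.
CS = ½·(223 − 25)·132 = 13068.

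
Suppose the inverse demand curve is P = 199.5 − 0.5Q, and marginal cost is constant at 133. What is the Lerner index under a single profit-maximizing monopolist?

Lerner index = 0.2

The monopolist equates marginal revenue to marginal cost: 199.5 − Q = 133, so Q = 66.5. From demand, P = 166.25.
Lerner index = (P − MC)/P = (166.25 − 133)/166.25 = 0.2.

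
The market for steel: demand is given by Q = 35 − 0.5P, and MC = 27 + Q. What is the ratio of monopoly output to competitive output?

Inverting demand: P = 70 − 2Q.
A monopolist chooses Q where MR = MC. MR = 70 − 4Q; setting this equal to 27 + Q gives Q = 8.6 and P = 52.8.
Competitive equilibrium sets price equal to marginal cost: 70 − 2Q = 27 + Q, so Q = 43/3 and P = 124/3.
Ratio Q_m/Q_c = 8.6/(43/3) = 0.6.

Q_m/Q_c = 0.6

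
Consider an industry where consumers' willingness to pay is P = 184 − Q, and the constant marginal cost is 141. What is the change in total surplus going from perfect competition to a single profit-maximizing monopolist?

TS falls by 231.125

Competitive firms price at marginal cost: P = 141, giving Q = 43.
CS = ½·(184 − 141)·43 = 924.5; PS = (141 − 141)·43 = 0; TS = 924.5.
The monopolist equates marginal revenue to marginal cost: 184 − 2Q = 141, so Q = 21.5. From demand, P = 162.5.
CS = ½·(184 − 162.5)·21.5 = 231.125; PS = (162.5 − 141)·21.5 = 462.25; TS = 693.375.
Change in total surplus: 693.375 − 924.5 = −231.125.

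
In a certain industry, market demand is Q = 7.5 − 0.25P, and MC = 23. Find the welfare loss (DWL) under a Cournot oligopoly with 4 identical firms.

Inverting demand: P = 30 − 4Q.
Competitive firms price at marginal cost: P = 23, giving Q = 1.75.
With 4 symmetric Cournot firms, each firm's FOC gives 30 − 20q = 23, so q = 0.35, Q = 4·0.35 = 1.4, and P = 24.4.
DWL is the triangle between Q = 1.4 and Q = 1.75: ½·(1.75 − 1.4)·(24.4 − 23) = 0.245.

DWL = 0.245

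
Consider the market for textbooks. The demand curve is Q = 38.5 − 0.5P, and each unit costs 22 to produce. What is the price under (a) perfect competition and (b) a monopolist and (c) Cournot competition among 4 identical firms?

Competition: P = 22; Monopoly: P = 49.5; Cournot: P = 33

Inverting demand: P = 77 − 2Q.
Competitive firms price at marginal cost: P = 22, giving Q = 27.5.
Monopoly sets MR = MC: 77 − 4Q = 22 ⇒ Q = 13.75, P = 77 − 2·13.75 = 49.5.
Cournot with 4 identical firms: the symmetric best-response condition is 77 − 10q = 22. Each firm produces q = 5.5, total output Q = 22, price P = 33.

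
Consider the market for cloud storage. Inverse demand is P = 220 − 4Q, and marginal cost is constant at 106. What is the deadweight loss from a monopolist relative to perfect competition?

Under competition P = MC = 106, so Q = (220 − 106)/4 = 28.5.
Monopoly sets MR = MC: 220 − 8Q = 106 ⇒ Q = 14.25, P = 220 − 4·14.25 = 163.
DWL is the triangle between Q = 14.25 and Q = 28.5: ½·(28.5 − 14.25)·(163 − 106) = 406.125.

DWL = 406.125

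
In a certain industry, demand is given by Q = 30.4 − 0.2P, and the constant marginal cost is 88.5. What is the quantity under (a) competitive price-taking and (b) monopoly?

Competition: Q = 12.7; Monopoly: Q = 6.35

Inverting demand: P = 152 − 5Q.
Perfect competition: P = MC = 88.5, so 152 − 5Q = 88.5 and Q = 12.7.
Monopoly sets MR = MC: 152 − 10Q = 88.5 ⇒ Q = 6.35, P = 152 − 5·6.35 = 120.25.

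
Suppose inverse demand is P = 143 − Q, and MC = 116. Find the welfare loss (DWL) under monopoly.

Under competition P = MC = 116, so Q = (143 − 116)/1 = 27.
The monopolist equates marginal revenue to marginal cost: 143 − 2Q = 116, so Q = 13.5. From demand, P = 129.5.
DWL is the triangle between Q = 13.5 and Q = 27: ½·(27 − 13.5)·(129.5 − 116) = 91.125.

DWL = 91.125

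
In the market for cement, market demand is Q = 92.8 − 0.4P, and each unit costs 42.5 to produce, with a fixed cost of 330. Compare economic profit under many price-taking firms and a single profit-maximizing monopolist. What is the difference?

Economic profit rises by 3591.025

Inverting demand: P = 232 − 2.5Q.
Competitive firms price at marginal cost: P = 42.5, giving Q = 75.8.
Profit = (42.5 − 42.5)·75.8 − 330 = −330.
A monopolist chooses Q where MR = MC. MR = 232 − 5Q; setting this equal to 42.5 gives Q = 37.9 and P = 137.25.
Profit = (137.25 − 42.5)·37.9 − 330 = 3261.025.
Change in economic profit: 3261.025 − −330 = 3591.025.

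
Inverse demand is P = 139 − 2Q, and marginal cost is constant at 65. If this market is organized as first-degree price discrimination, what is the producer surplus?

PS = 1369

Under first-degree price discrimination the firm charges each unit its demand price and produces up to where P = MC, i.e. Q = 37. Consumer surplus is zero; producer surplus equals total surplus.
PS = ½·(139 − 65)·37 = 1369.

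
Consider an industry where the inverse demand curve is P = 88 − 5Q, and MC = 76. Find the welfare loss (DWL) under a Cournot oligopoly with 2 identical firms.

Competitive firms price at marginal cost: P = 76, giving Q = 2.4.
In a 2-firm Cournot equilibrium, symmetry and the first-order condition give q = (88 − 76)/(15) = 0.8. So Q = 1.6 and P = 80.
DWL is the triangle between Q = 1.6 and Q = 2.4: ½·(2.4 − 1.6)·(80 − 76) = 1.6.

DWL = 1.6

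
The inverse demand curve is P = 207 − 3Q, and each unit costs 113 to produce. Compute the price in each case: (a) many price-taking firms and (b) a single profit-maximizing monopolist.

Competition: P = 113; Monopoly: P = 160

Competitive firms price at marginal cost: P = 113, giving Q = 94/3.
Monopoly sets MR = MC: 207 − 6Q = 113 ⇒ Q = 47/3, P = 207 − 3·47/3 = 160.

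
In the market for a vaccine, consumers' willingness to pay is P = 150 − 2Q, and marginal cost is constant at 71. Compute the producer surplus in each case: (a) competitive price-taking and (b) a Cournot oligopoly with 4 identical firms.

Competition: PS = 0; Cournot: PS = 499.28

Under competition P = MC = 71, so Q = (150 − 71)/2 = 39.5.
PS = (71 − 71)·39.5 = 0.
In a 4-firm Cournot equilibrium, symmetry and the first-order condition give q = (150 − 71)/(10) = 7.9. So Q = 31.6 and P = 86.8.
PS = (86.8 − 71)·31.6 = 499.28.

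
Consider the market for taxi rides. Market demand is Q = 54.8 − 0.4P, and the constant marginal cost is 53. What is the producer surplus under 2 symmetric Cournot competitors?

Inverting demand: P = 137 − 2.5Q.
Cournot with 2 identical firms: the symmetric best-response condition is 137 − 7.5q = 53. Each firm produces q = 11.2, total output Q = 22.4, price P = 81.
PS = (81 − 53)·22.4 = 627.2.

PS = 627.2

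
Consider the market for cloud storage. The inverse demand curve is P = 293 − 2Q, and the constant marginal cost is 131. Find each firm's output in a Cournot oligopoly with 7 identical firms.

q_i = 10.125

In a 7-firm Cournot equilibrium, symmetry and the first-order condition give q = (293 − 131)/(16) = 10.125. So Q = 70.875 and P = 151.25.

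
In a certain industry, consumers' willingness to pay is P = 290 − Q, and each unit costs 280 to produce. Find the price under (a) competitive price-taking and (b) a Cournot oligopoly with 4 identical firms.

Competitive firms price at marginal cost: P = 280, giving Q = 10.
With 4 symmetric Cournot firms, each firm's FOC gives 290 − 5q = 280, so q = 2, Q = 4·2 = 8, and P = 282.

Competition: P = 280; Cournot: P = 282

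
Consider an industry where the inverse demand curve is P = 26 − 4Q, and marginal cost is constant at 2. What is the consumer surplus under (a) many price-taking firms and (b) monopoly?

Competition: CS = 72; Monopoly: CS = 18

Competitive firms price at marginal cost: P = 2, giving Q = 6.
CS = ½·(26 − 2)·6 = 72.
A monopolist chooses Q where MR = MC. MR = 26 − 8Q; setting this equal to 2 gives Q = 3 and P = 14.
CS = ½·(26 − 14)·3 = 18.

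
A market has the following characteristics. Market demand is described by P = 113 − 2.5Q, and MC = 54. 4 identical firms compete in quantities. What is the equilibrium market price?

P = 65.8

In a 4-firm Cournot equilibrium, symmetry and the first-order condition give q = (113 − 54)/(12.5) = 4.72. So Q = 18.88 and P = 65.8.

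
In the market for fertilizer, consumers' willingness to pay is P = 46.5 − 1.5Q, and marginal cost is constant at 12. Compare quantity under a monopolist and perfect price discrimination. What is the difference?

Q rises by 11.5

The monopolist equates marginal revenue to marginal cost: 46.5 − 3Q = 12, so Q = 11.5. From demand, P = 29.25.
Under first-degree price discrimination the firm charges each unit its demand price and produces up to where P = MC, i.e. Q = 23. Consumer surplus is zero; producer surplus equals total surplus.
Change in quantity: 23 − 11.5 = 11.5.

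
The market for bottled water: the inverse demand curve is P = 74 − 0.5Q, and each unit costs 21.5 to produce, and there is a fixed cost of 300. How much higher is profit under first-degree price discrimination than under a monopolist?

A monopolist chooses Q where MR = MC. MR = 74 − Q; setting this equal to 21.5 gives Q = 52.5 and P = 47.75.
Profit = (47.75 − 21.5)·52.5 − 300 = 1078.125.
A perfectly discriminating monopolist sells every unit with P(Q) ≥ MC(Q), so output equals the competitive quantity Q = 105. Each buyer pays their reservation price, so CS = 0 and the firm captures all surplus.
PS equals the full surplus area, 2756.25. Profit = 2756.25 − 300 = 2456.25.
Change in profit: 2456.25 − 1078.125 = 1378.125.

Profit rises by 1378.125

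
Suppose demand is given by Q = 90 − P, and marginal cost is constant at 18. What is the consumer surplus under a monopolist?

Inverting demand: P = 90 − Q.
A monopolist chooses Q where MR = MC. MR = 90 − 2Q; setting this equal to 18 gives Q = 36 and P = 54.
CS = ½·(90 − 54)·36 = 648.

CS = 648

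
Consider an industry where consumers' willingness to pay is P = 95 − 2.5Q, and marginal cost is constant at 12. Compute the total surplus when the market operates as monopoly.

A monopolist chooses Q where MR = MC. MR = 95 − 5Q; setting this equal to 12 gives Q = 16.6 and P = 53.5.
CS = ½·(95 − 53.5)·16.6 = 344.45; PS = (53.5 − 12)·16.6 = 688.9; TS = 1033.35.

TS = 1033.35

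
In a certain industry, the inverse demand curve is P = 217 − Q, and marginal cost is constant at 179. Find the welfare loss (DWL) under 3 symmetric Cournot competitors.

DWL = 45.125

Competitive firms price at marginal cost: P = 179, giving Q = 38.
Cournot with 3 identical firms: the symmetric best-response condition is 217 − 4q = 179. Each firm produces q = 9.5, total output Q = 28.5, price P = 188.5.
DWL is the triangle between Q = 28.5 and Q = 38: ½·(38 − 28.5)·(188.5 − 179) = 45.125.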